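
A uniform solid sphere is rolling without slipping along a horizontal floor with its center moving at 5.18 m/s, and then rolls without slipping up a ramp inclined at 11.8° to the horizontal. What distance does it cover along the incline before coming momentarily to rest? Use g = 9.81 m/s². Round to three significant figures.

For this body I = (2/5)MR², i.e. k = I/(MR²) = 0.4.
Rolling without slipping gives ω = v/R, so the total kinetic energy is ½Mv² + ½Iω² = ½(1+k)Mv² = (7/10)Mv².
Setting this equal to Mgh gives the vertical rise h = (1+k)v₀²/(2g) = 1.4×5.18²/(2×9.81) = 1.915 m.
Along the incline, d = h/sinθ = 1.915/sin11.8° ≈ 9.36 m.

d ≈ 9.36 m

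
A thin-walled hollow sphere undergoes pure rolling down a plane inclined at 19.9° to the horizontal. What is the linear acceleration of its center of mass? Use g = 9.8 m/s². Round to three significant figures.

a ≈ 2.00 m/s²

Here I = (2/3)MR², so the shape factor k = I/(MR²) = 2/3.
Newton's second law down the slope: Mg sinθ − f = Ma. The torque equation fR = Iα (with α = a/R) gives f = kMa.
Eliminating f: Mg sinθ = (1+k)Ma, so a = g sinθ/(1+k) = 9.8 × sin19.9° / 1.667 ≈ 2.00 m/s².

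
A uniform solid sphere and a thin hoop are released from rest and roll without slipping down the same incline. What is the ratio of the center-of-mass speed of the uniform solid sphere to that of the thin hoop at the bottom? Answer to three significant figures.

v_ratio ≈ 1.20

Each satisfies Mgh = ½(1+k)Mv² with k = I/(MR²), so v ∝ 1/√(1+k).
For the uniform solid sphere k = 0.4; for the thin hoop k = 1.
v₁/v₂ = √((1+k₂)/(1+k₁)) = √(2/1.4) ≈ 1.20.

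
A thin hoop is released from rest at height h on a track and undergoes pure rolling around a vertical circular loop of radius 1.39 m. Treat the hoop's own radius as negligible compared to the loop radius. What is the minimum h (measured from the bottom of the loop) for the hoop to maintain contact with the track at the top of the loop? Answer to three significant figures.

h_min ≈ 4.17 m

Here I = MR², so the shape factor k = I/(MR²) = 1.
At the top of the loop, the minimum-contact condition is Mg = Mv_top²/r, so v_top² = gr.
With ω = v/R, the kinetic energy at speed v is ½(1+k)Mv² = Mv².
Energy conservation from release (height h) to the top (height 2r): Mgh = Mg(2r) + M·gr.
Thus h_min = 2r + (1+k)r/2 = r(2 + 2/2) = 1.39 × 3 ≈ 4.17 m.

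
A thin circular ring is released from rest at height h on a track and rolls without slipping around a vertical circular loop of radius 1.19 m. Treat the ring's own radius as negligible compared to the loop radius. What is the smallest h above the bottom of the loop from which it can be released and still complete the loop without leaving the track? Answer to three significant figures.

h_min ≈ 3.57 m

Here I = MR², so the shape factor k = I/(MR²) = 1.
At the top of the loop, the minimum-contact condition is Mg = Mv_top²/r, so v_top² = gr.
With ω = v/R, the kinetic energy at speed v is ½(1+k)Mv² = Mv².
Energy conservation from release (height h) to the top (height 2r): Mgh = Mg(2r) + M·gr.
Thus h_min = 2r + (1+k)r/2 = r(2 + 2/2) = 1.19 × 3 ≈ 3.57 m.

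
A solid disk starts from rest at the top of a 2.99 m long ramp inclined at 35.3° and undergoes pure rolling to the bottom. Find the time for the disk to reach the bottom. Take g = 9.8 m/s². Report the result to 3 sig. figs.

Here I = (1/2)MR², so the shape factor k = I/(MR²) = 0.5.
Translational: Mg sinθ − f = Ma. Rotational about the CM: fR = Iα = kMRa, so f = kMa.
Hence a = g sinθ/(1+k) = 9.8×sin35.3°/1.5 = 3.775 m/s².
Starting from rest, L = ½at², so t = √(2L/a) = √(2×2.99/3.775) ≈ 1.26 s.

t ≈ 1.26 s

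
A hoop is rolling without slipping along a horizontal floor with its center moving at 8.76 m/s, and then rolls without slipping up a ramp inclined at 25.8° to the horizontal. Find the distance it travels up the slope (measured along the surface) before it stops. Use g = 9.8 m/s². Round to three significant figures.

The moment of inertia is MR², giving k ≡ I/(MR²) = 1.
Since it rolls without slipping, ω = v/R and KE = ½Mv² + ½Iω² = ½(1+k)Mv² = Mv².
Setting this equal to Mgh gives the vertical rise h = (1+k)v₀²/(2g) = 2×8.76²/(2×9.8) = 7.83 m.
The distance along the slope is d = h/sinθ = 7.83/sin25.8° ≈ 18.0 m.

d ≈ 18.0 m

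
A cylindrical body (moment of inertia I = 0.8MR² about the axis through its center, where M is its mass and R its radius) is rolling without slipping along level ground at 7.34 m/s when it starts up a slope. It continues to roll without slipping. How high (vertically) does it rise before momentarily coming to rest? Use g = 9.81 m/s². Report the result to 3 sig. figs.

For this body I = 0.8MR², i.e. k = I/(MR²) = 0.8.
Rolling without slipping gives ω = v/R, so the total kinetic energy is ½Mv² + ½Iω² = ½(1+k)Mv² = (9/10)Mv².
All of this converts to potential energy at the highest point: (9/10)Mv₀² = Mgh.
Thus h = (1+k)v₀²/(2g) = 1.8 × 7.34² / (2 × 9.81) ≈ 4.94 m.

h ≈ 4.94 m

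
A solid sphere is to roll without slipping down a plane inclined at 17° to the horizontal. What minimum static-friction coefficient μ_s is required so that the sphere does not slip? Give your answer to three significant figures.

μ_min ≈ 0.0874

For this body I = (2/5)MR², i.e. k = I/(MR²) = 0.4.
Newton's second law down the slope: Mg sinθ − f = Ma. The torque equation fR = Iα (with α = a/R) gives f = kMa.
These give a = g sinθ/(1+k) and the required friction f = kMg sinθ/(1+k).
The normal force is N = Mg cosθ, so μ_min = f/N = k tanθ/(1+k).
μ_min = 0.4 × tan17° / 1.4 ≈ 0.0874.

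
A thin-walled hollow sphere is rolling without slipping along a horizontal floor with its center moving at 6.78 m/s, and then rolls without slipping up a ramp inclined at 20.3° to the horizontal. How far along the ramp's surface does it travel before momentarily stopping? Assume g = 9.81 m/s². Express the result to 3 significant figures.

With I = (2/3)MR², the ratio k = I/(MR²) is 2/3.
The rolling condition ω = v/R makes the rotational term ½I(v/R)² = ½kMv², so KE_total = ½(1+k)Mv² = (5/6)Mv².
Setting this equal to Mgh gives the vertical rise h = (1+k)v₀²/(2g) = 1.667×6.78²/(2×9.81) = 3.905 m.
The distance along the slope is d = h/sinθ = 3.905/sin20.3° ≈ 11.3 m.

d ≈ 11.3 m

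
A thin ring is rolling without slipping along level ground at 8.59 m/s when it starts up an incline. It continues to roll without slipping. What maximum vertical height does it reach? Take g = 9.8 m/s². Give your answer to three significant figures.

The moment of inertia is MR², giving k ≡ I/(MR²) = 1.
Since it rolls without slipping, ω = v/R and KE = ½Mv² + ½Iω² = ½(1+k)Mv² = Mv².
At the top the kinetic energy is zero, so Mv₀² = Mgh.
Thus h = (1+k)v₀²/(2g) = 2 × 8.59² / (2 × 9.8) ≈ 7.53 m.

h ≈ 7.53 m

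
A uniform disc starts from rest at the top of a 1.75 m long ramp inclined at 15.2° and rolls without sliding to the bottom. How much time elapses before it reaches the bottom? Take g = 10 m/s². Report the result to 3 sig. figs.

t ≈ 1.42 s

The moment of inertia is (1/2)MR², giving k ≡ I/(MR²) = 0.5.
Along the incline Mg sinθ − f = Ma, and torque about the center fR = Iα = kMR²(a/R) gives f = kMa.
Hence a = g sinθ/(1+k) = 10×sin15.2°/1.5 = 1.748 m/s².
Starting from rest, L = ½at², so t = √(2L/a) = √(2×1.75/1.748) ≈ 1.42 s.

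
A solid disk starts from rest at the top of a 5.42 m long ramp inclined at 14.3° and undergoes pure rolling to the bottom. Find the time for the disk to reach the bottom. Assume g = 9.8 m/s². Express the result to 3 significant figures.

t ≈ 2.59 s

The moment of inertia is (1/2)MR², giving k ≡ I/(MR²) = 0.5.
Along the incline Mg sinθ − f = Ma, and torque about the center fR = Iα = kMR²(a/R) gives f = kMa.
Hence a = g sinθ/(1+k) = 9.8×sin14.3°/1.5 = 1.614 m/s².
Starting from rest, L = ½at², so t = √(2L/a) = √(2×5.42/1.614) ≈ 2.59 s.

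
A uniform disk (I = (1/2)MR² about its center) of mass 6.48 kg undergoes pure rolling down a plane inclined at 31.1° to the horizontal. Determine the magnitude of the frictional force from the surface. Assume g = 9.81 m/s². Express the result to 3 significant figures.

f ≈ 10.9 N

The moment of inertia is (1/2)MR², giving k ≡ I/(MR²) = 0.5.
Translational: Mg sinθ − f = Ma. Rotational about the CM: fR = Iα = kMRa, so f = kMa.
Combining, a = g sinθ/(1+k) and f = kMa = kMg sinθ/(1+k).
f = 0.5 × 6.48 × 9.81 × sin31.1° / 1.5 ≈ 10.9 N.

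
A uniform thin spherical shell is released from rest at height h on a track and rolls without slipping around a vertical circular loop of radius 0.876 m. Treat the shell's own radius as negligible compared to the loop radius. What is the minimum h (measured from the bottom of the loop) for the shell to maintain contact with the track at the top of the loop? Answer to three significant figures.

h_min ≈ 2.48 m

The moment of inertia is (2/3)MR², giving k ≡ I/(MR²) = 2/3.
At the top of the loop, the minimum-contact condition is Mg = Mv_top²/r, so v_top² = gr.
With ω = v/R, the kinetic energy at speed v is ½(1+k)Mv² = (5/6)Mv².
Energy conservation from release (height h) to the top (height 2r): Mgh = Mg(2r) + (5/6)M·gr.
Thus h_min = 2r + (1+k)r/2 = r(2 + 1.667/2) = 0.876 × 2.833 ≈ 2.48 m.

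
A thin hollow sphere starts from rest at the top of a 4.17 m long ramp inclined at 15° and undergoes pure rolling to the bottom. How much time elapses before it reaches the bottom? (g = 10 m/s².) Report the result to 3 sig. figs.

Here I = (2/3)MR², so the shape factor k = I/(MR²) = 2/3.
Newton's second law down the slope: Mg sinθ − f = Ma. The torque equation fR = Iα (with α = a/R) gives f = kMa.
Hence a = g sinθ/(1+k) = 10×sin15°/1.667 = 1.553 m/s².
With constant a from rest, t = √(2L/a) = √(2·4.17/1.553) ≈ 2.32 s.

t ≈ 2.32 s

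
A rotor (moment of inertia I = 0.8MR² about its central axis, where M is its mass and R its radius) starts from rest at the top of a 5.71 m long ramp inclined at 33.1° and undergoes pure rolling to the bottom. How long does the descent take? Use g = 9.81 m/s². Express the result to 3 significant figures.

t ≈ 1.96 s

With I = 0.8MR², the ratio k = I/(MR²) is 0.8.
Along the incline Mg sinθ − f = Ma, and torque about the center fR = Iα = kMR²(a/R) gives f = kMa.
Hence a = g sinθ/(1+k) = 9.81×sin33.1°/1.8 = 2.976 m/s².
With constant a from rest, t = √(2L/a) = √(2·5.71/2.976) ≈ 1.96 s.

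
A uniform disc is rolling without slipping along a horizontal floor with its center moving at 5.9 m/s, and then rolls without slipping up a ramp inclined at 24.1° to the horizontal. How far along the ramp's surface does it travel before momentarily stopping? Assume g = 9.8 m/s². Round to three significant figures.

With I = (1/2)MR², the ratio k = I/(MR²) is 0.5.
The rolling condition ω = v/R makes the rotational term ½I(v/R)² = ½kMv², so KE_total = ½(1+k)Mv² = (3/4)Mv².
Setting this equal to Mgh gives the vertical rise h = (1+k)v₀²/(2g) = 1.5×5.9²/(2×9.8) = 2.664 m.
Along the incline, d = h/sinθ = 2.664/sin24.1° ≈ 6.52 m.

d ≈ 6.52 m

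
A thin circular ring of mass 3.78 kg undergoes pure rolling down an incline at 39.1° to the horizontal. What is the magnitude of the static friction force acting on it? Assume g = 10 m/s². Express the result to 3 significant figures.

For this body I = MR², i.e. k = I/(MR²) = 1.
Newton's second law down the slope: Mg sinθ − f = Ma. The torque equation fR = Iα (with α = a/R) gives f = kMa.
Combining, a = g sinθ/(1+k) and f = kMa = kMg sinθ/(1+k).
f = 1 × 3.78 × 10 × sin39.1° / 2 ≈ 11.9 N.

f ≈ 11.9 N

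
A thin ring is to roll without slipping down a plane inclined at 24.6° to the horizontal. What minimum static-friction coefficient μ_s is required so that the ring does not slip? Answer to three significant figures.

For this body I = MR², i.e. k = I/(MR²) = 1.
Along the incline Mg sinθ − f = Ma, and torque about the center fR = Iα = kMR²(a/R) gives f = kMa.
These give a = g sinθ/(1+k) and the required friction f = kMg sinθ/(1+k).
The normal force is N = Mg cosθ, so μ_min = f/N = k tanθ/(1+k).
μ_min = 1 × tan24.6° / 2 ≈ 0.229.

μ_min ≈ 0.229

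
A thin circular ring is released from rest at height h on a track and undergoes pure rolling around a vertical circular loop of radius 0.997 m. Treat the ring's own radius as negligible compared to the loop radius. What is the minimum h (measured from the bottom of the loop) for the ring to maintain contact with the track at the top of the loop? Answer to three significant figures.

The moment of inertia is MR², giving k ≡ I/(MR²) = 1.
At the top of the loop, the minimum-contact condition is Mg = Mv_top²/r, so v_top² = gr.
With ω = v/R, the kinetic energy at speed v is ½(1+k)Mv² = Mv².
Energy conservation from release (height h) to the top (height 2r): Mgh = Mg(2r) + M·gr.
Thus h_min = 2r + (1+k)r/2 = r(2 + 2/2) = 0.997 × 3 ≈ 2.99 m.

h_min ≈ 2.99 m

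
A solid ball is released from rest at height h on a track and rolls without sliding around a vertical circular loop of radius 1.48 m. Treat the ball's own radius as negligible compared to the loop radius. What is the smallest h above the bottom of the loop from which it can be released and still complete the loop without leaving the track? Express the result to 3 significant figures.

h_min ≈ 4.00 m

With I = (2/5)MR², the ratio k = I/(MR²) is 0.4.
At the top of the loop, the minimum-contact condition is Mg = Mv_top²/r, so v_top² = gr.
With ω = v/R, the kinetic energy at speed v is ½(1+k)Mv² = (7/10)Mv².
Energy conservation from release (height h) to the top (height 2r): Mgh = Mg(2r) + (7/10)M·gr.
Thus h_min = 2r + (1+k)r/2 = r(2 + 1.4/2) = 1.48 × 2.7 ≈ 4.00 m.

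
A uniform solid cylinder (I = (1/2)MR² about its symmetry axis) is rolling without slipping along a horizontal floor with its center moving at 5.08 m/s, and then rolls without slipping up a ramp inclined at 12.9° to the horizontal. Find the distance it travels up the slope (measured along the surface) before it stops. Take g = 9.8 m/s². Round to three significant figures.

With I = (1/2)MR², the ratio k = I/(MR²) is 0.5.
Rolling without slipping gives ω = v/R, so the total kinetic energy is ½Mv² + ½Iω² = ½(1+k)Mv² = (3/4)Mv².
Setting this equal to Mgh gives the vertical rise h = (1+k)v₀²/(2g) = 1.5×5.08²/(2×9.8) = 1.975 m.
Along the incline, d = h/sinθ = 1.975/sin12.9° ≈ 8.85 m.

d ≈ 8.85 m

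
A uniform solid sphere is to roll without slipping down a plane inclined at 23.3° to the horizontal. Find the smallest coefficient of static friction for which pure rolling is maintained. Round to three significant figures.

μ_min ≈ 0.123

For this body I = (2/5)MR², i.e. k = I/(MR²) = 0.4.
Translational: Mg sinθ − f = Ma. Rotational about the CM: fR = Iα = kMRa, so f = kMa.
These give a = g sinθ/(1+k) and the required friction f = kMg sinθ/(1+k).
The normal force is N = Mg cosθ, so μ_min = f/N = k tanθ/(1+k).
μ_min = 0.4 × tan23.3° / 1.4 ≈ 0.123.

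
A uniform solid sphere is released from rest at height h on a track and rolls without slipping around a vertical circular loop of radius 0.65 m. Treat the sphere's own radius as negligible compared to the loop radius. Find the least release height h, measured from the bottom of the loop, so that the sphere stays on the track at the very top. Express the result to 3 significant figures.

Here I = (2/5)MR², so the shape factor k = I/(MR²) = 0.4.
At the top, contact is just lost when gravity alone supplies the centripetal force: Mg = Mv_top²/r, i.e. v_top² = gr.
With ω = v/R, the kinetic energy at speed v is ½(1+k)Mv² = (7/10)Mv².
Energy conservation from release (height h) to the top (height 2r): Mgh = Mg(2r) + (7/10)M·gr.
Thus h_min = 2r + (1+k)r/2 = r(2 + 1.4/2) = 0.65 × 2.7 ≈ 1.76 m.

h_min ≈ 1.76 m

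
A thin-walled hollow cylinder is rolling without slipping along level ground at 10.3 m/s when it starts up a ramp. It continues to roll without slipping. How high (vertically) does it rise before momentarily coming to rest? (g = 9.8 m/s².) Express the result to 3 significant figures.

h ≈ 10.8 m

For this body I = MR², i.e. k = I/(MR²) = 1.
The rolling condition ω = v/R makes the rotational term ½I(v/R)² = ½kMv², so KE_total = ½(1+k)Mv² = Mv².
All of this converts to potential energy at the highest point: Mv₀² = Mgh.
Thus h = (1+k)v₀²/(2g) = 2 × 10.3² / (2 × 9.8) ≈ 10.8 m.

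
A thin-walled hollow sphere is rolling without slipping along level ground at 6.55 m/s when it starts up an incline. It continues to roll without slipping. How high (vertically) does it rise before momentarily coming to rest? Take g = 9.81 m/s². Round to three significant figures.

With I = (2/3)MR², the ratio k = I/(MR²) is 2/3.
Pure rolling means v = ωR; then KE = ½Mv² + ½I(v/R)² = ½(1+k)Mv² = (5/6)Mv².
At the top the kinetic energy is zero, so (5/6)Mv₀² = Mgh.
Thus h = (1+k)v₀²/(2g) = 1.667 × 6.55² / (2 × 9.81) ≈ 3.64 m.

h ≈ 3.64 m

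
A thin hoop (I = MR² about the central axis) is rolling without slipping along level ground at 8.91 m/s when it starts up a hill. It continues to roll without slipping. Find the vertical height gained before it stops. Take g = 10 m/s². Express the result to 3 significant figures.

h ≈ 7.94 m

For this body I = MR², i.e. k = I/(MR²) = 1.
The rolling condition ω = v/R makes the rotational term ½I(v/R)² = ½kMv², so KE_total = ½(1+k)Mv² = Mv².
All of this converts to potential energy at the highest point: Mv₀² = Mgh.
Thus h = (1+k)v₀²/(2g) = 2 × 8.91² / (2 × 10) ≈ 7.94 m.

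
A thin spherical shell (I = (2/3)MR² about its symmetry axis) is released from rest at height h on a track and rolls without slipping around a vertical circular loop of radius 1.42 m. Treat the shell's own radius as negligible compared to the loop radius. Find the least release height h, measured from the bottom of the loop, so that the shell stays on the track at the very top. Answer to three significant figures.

h_min ≈ 4.02 m

The moment of inertia is (2/3)MR², giving k ≡ I/(MR²) = 2/3.
At the top, contact is just lost when gravity alone supplies the centripetal force: Mg = Mv_top²/r, i.e. v_top² = gr.
With ω = v/R, the kinetic energy at speed v is ½(1+k)Mv² = (5/6)Mv².
Energy conservation from release (height h) to the top (height 2r): Mgh = Mg(2r) + (5/6)M·gr.
Thus h_min = 2r + (1+k)r/2 = r(2 + 1.667/2) = 1.42 × 2.833 ≈ 4.02 m.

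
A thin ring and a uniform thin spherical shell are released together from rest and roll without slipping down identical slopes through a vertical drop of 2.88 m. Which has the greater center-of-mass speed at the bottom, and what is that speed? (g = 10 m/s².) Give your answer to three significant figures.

For rolling without slipping, Mgh = ½(1+k)Mv² where k = I/(MR²), so v = √(2gh/(1+k)).
Thin ring: k = 1, giving v = √(2×10×2.88/2) = 5.367 m/s.
Uniform thin spherical shell: k = 2/3, giving v = √(2×10×2.88/1.667) = 5.879 m/s.
The smaller k wins: the uniform thin spherical shell, at ≈ 5.88 m/s.

the uniform thin spherical shell, at v ≈ 5.88 m/s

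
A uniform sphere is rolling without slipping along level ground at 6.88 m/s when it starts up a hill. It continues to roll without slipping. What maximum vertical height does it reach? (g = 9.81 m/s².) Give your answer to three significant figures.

h ≈ 3.38 m

The moment of inertia is (2/5)MR², giving k ≡ I/(MR²) = 0.4.
Since it rolls without slipping, ω = v/R and KE = ½Mv² + ½Iω² = ½(1+k)Mv² = (7/10)Mv².
All of this converts to potential energy at the highest point: (7/10)Mv₀² = Mgh.
Thus h = (1+k)v₀²/(2g) = 1.4 × 6.88² / (2 × 9.81) ≈ 3.38 m.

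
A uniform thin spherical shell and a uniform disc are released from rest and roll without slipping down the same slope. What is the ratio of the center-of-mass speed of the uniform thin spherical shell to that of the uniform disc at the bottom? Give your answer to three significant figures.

v_ratio ≈ 0.949

Each satisfies Mgh = ½(1+k)Mv² with k = I/(MR²), so v ∝ 1/√(1+k).
For the uniform thin spherical shell k = 2/3; for the uniform disc k = 0.5.
v₁/v₂ = √((1+k₂)/(1+k₁)) = √(1.5/1.667) ≈ 0.949.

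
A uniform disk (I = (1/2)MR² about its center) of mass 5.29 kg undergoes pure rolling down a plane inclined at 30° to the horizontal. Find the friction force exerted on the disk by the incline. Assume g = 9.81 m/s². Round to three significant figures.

With I = (1/2)MR², the ratio k = I/(MR²) is 0.5.
Newton's second law down the slope: Mg sinθ − f = Ma. The torque equation fR = Iα (with α = a/R) gives f = kMa.
Combining, a = g sinθ/(1+k) and f = kMa = kMg sinθ/(1+k).
f = 0.5 × 5.29 × 9.81 × sin30° / 1.5 ≈ 8.65 N.

f ≈ 8.65 N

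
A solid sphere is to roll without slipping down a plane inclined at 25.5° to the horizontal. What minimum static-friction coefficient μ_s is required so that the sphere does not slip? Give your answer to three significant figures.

Here I = (2/5)MR², so the shape factor k = I/(MR²) = 0.4.
Translational: Mg sinθ − f = Ma. Rotational about the CM: fR = Iα = kMRa, so f = kMa.
These give a = g sinθ/(1+k) and the required friction f = kMg sinθ/(1+k).
With N = Mg cosθ, the no-slip condition f ≤ μN gives μ_min = f/N = k tanθ/(1+k).
μ_min = 0.4 × tan25.5° / 1.4 ≈ 0.136.

μ_min ≈ 0.136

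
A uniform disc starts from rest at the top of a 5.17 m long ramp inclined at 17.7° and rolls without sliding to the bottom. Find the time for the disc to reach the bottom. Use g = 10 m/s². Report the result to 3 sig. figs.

Here I = (1/2)MR², so the shape factor k = I/(MR²) = 0.5.
Along the incline Mg sinθ − f = Ma, and torque about the center fR = Iα = kMR²(a/R) gives f = kMa.
Hence a = g sinθ/(1+k) = 10×sin17.7°/1.5 = 2.027 m/s².
Starting from rest, L = ½at², so t = √(2L/a) = √(2×5.17/2.027) ≈ 2.26 s.

t ≈ 2.26 s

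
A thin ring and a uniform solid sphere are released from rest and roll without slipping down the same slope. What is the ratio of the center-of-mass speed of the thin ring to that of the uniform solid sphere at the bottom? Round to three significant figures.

Each satisfies Mgh = ½(1+k)Mv² with k = I/(MR²), so v ∝ 1/√(1+k).
For the thin ring k = 1; for the uniform solid sphere k = 0.4.
v₁/v₂ = √((1+k₂)/(1+k₁)) = √(1.4/2) ≈ 0.837.

v_ratio ≈ 0.837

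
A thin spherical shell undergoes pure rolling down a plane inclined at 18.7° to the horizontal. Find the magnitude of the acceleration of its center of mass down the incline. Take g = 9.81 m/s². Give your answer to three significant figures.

a ≈ 1.89 m/s²

The moment of inertia is (2/3)MR², giving k ≡ I/(MR²) = 2/3.
Along the incline Mg sinθ − f = Ma, and torque about the center fR = Iα = kMR²(a/R) gives f = kMa.
Eliminating f: Mg sinθ = (1+k)Ma, so a = g sinθ/(1+k) = 9.81 × sin18.7° / 1.667 ≈ 1.89 m/s².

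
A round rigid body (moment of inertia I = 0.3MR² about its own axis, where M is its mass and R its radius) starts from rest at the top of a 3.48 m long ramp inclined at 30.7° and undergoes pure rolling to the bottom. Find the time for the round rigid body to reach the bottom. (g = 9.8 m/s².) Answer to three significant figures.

t ≈ 1.34 s

For this body I = 0.3MR², i.e. k = I/(MR²) = 0.3.
Newton's second law down the slope: Mg sinθ − f = Ma. The torque equation fR = Iα (with α = a/R) gives f = kMa.
Hence a = g sinθ/(1+k) = 9.8×sin30.7°/1.3 = 3.849 m/s².
With constant a from rest, t = √(2L/a) = √(2·3.48/3.849) ≈ 1.34 s.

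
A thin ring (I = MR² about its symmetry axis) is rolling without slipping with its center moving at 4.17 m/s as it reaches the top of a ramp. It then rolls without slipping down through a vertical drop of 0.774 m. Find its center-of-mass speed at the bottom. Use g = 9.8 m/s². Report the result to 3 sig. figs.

Here I = MR², so the shape factor k = I/(MR²) = 1.
Since it rolls without slipping, ω = v/R and KE = ½Mv² + ½Iω² = ½(1+k)Mv² = Mv².
Conserving energy between top and bottom: Mv² = Mv₀² + Mgh, hence v² = v₀² + 2gh/(1+k).
v = √(4.17² + 2×9.8×0.774/2) = √24.97 ≈ 5.00 m/s.

v ≈ 5.00 m/s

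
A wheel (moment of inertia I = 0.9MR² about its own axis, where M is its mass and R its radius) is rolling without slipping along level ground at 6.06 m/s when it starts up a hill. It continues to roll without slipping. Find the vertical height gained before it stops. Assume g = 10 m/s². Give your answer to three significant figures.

For this body I = 0.9MR², i.e. k = I/(MR²) = 0.9.
The rolling condition ω = v/R makes the rotational term ½I(v/R)² = ½kMv², so KE_total = ½(1+k)Mv² = (19/20)Mv².
All of this converts to potential energy at the highest point: (19/20)Mv₀² = Mgh.
Thus h = (1+k)v₀²/(2g) = 1.9 × 6.06² / (2 × 10) ≈ 3.49 m.

h ≈ 3.49 m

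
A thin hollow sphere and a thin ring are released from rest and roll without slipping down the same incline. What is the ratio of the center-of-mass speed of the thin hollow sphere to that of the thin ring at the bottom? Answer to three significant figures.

Each satisfies Mgh = ½(1+k)Mv² with k = I/(MR²), so v ∝ 1/√(1+k).
For the thin hollow sphere k = 2/3; for the thin ring k = 1.
v₁/v₂ = √((1+k₂)/(1+k₁)) = √(2/1.667) ≈ 1.10.

v_ratio ≈ 1.10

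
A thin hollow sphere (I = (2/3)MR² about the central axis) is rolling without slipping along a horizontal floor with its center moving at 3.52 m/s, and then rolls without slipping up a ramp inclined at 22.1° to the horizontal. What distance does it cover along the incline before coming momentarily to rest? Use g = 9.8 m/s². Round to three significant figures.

d ≈ 2.80 m

With I = (2/3)MR², the ratio k = I/(MR²) is 2/3.
Since it rolls without slipping, ω = v/R and KE = ½Mv² + ½Iω² = ½(1+k)Mv² = (5/6)Mv².
Setting this equal to Mgh gives the vertical rise h = (1+k)v₀²/(2g) = 1.667×3.52²/(2×9.8) = 1.054 m.
Along the incline, d = h/sinθ = 1.054/sin22.1° ≈ 2.80 m.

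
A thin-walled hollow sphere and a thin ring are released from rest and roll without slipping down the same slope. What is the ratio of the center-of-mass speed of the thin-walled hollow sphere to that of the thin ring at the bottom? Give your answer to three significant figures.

v_ratio ≈ 1.10

Each satisfies Mgh = ½(1+k)Mv² with k = I/(MR²), so v ∝ 1/√(1+k).
For the thin-walled hollow sphere k = 2/3; for the thin ring k = 1.
v₁/v₂ = √((1+k₂)/(1+k₁)) = √(2/1.667) ≈ 1.10.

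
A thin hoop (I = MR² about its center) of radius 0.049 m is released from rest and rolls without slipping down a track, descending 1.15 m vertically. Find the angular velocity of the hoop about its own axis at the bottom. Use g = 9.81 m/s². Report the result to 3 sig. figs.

With I = MR², the ratio k = I/(MR²) is 1.
Since it rolls without slipping, ω = v/R and KE = ½Mv² + ½Iω² = ½(1+k)Mv² = Mv².
Energy conservation Mgh = ½(1+k)Mv² gives v = √(2gh/(1+k)) = √(2 × 9.81 × 1.15 / 2) = 3.359 m/s.
The angular speed follows from ω = v/R = 3.359/0.049 ≈ 68.5 rad/s.

ω ≈ 68.5 rad/s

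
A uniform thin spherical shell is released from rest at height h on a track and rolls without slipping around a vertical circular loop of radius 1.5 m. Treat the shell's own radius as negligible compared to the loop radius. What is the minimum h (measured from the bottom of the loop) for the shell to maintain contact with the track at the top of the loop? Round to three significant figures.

With I = (2/3)MR², the ratio k = I/(MR²) is 2/3.
At the top of the loop, the minimum-contact condition is Mg = Mv_top²/r, so v_top² = gr.
With ω = v/R, the kinetic energy at speed v is ½(1+k)Mv² = (5/6)Mv².
Energy conservation from release (height h) to the top (height 2r): Mgh = Mg(2r) + (5/6)M·gr.
Thus h_min = 2r + (1+k)r/2 = r(2 + 1.667/2) = 1.5 × 2.833 ≈ 4.25 m.

h_min ≈ 4.25 m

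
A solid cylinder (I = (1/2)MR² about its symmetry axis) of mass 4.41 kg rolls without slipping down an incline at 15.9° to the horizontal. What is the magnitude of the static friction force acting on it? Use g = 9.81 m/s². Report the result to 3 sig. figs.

For this body I = (1/2)MR², i.e. k = I/(MR²) = 0.5.
Translational: Mg sinθ − f = Ma. Rotational about the CM: fR = Iα = kMRa, so f = kMa.
Combining, a = g sinθ/(1+k) and f = kMa = kMg sinθ/(1+k).
f = 0.5 × 4.41 × 9.81 × sin15.9° / 1.5 ≈ 3.95 N.

f ≈ 3.95 N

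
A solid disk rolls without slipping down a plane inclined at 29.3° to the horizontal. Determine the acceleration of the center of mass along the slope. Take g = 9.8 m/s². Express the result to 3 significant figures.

With I = (1/2)MR², the ratio k = I/(MR²) is 0.5.
Along the incline Mg sinθ − f = Ma, and torque about the center fR = Iα = kMR²(a/R) gives f = kMa.
Eliminating f: Mg sinθ = (1+k)Ma, so a = g sinθ/(1+k) = 9.8 × sin29.3° / 1.5 ≈ 3.20 m/s².

a ≈ 3.20 m/s²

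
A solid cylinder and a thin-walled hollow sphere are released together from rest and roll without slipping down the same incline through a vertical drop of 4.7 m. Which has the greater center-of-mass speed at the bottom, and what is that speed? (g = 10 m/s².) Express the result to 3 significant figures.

For rolling without slipping, Mgh = ½(1+k)Mv² where k = I/(MR²), so v = √(2gh/(1+k)).
Solid cylinder: k = 0.5, giving v = √(2×10×4.7/1.5) = 7.916 m/s.
Thin-walled hollow sphere: k = 2/3, giving v = √(2×10×4.7/1.667) = 7.51 m/s.
The smaller k wins: the solid cylinder, at ≈ 7.92 m/s.

the solid cylinder, at v ≈ 7.92 m/s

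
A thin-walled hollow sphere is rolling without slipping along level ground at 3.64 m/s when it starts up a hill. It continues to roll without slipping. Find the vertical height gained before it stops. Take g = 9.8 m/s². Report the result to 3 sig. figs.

h ≈ 1.13 m

With I = (2/3)MR², the ratio k = I/(MR²) is 2/3.
Rolling without slipping gives ω = v/R, so the total kinetic energy is ½Mv² + ½Iω² = ½(1+k)Mv² = (5/6)Mv².
All of this converts to potential energy at the highest point: (5/6)Mv₀² = Mgh.
Thus h = (1+k)v₀²/(2g) = 1.667 × 3.64² / (2 × 9.8) ≈ 1.13 m.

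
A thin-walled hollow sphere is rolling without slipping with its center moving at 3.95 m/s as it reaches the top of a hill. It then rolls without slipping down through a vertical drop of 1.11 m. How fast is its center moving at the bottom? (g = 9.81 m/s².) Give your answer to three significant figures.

v ≈ 5.35 m/s

For this body I = (2/3)MR², i.e. k = I/(MR²) = 2/3.
Pure rolling means v = ωR; then KE = ½Mv² + ½I(v/R)² = ½(1+k)Mv² = (5/6)Mv².
Conserving energy between top and bottom: (5/6)Mv² = (5/6)Mv₀² + Mgh, hence v² = v₀² + 2gh/(1+k).
v = √(3.95² + 2×9.81×1.11/1.667) = √28.67 ≈ 5.35 m/s.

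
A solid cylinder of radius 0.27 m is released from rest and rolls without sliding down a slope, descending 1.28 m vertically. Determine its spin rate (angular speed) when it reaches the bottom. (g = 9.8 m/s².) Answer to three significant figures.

ω ≈ 15.1 rad/s

The moment of inertia is (1/2)MR², giving k ≡ I/(MR²) = 0.5.
Since it rolls without slipping, ω = v/R and KE = ½Mv² + ½Iω² = ½(1+k)Mv² = (3/4)Mv².
Energy conservation Mgh = ½(1+k)Mv² gives v = √(2gh/(1+k)) = √(2 × 9.8 × 1.28 / 1.5) = 4.09 m/s.
The angular speed follows from ω = v/R = 4.09/0.27 ≈ 15.1 rad/s.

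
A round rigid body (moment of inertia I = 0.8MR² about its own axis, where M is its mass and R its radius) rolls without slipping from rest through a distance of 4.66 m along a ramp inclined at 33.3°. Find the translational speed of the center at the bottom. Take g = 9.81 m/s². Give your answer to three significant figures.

With I = 0.8MR², the ratio k = I/(MR²) is 0.8.
The rolling condition ω = v/R makes the rotational term ½I(v/R)² = ½kMv², so KE_total = ½(1+k)Mv² = (9/10)Mv².
The vertical drop is h = L sinθ = 4.66 × sin33.3° = 2.558 m.
Setting Mgh = (9/10)Mv² gives v = √(2gh/(1+k)) = √(2·9.81·2.558/1.8) ≈ 5.28 m/s.

v ≈ 5.28 m/s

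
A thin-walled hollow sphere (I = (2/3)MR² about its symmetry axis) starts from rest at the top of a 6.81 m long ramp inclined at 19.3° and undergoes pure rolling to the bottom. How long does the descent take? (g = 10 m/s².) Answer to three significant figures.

t ≈ 2.62 s

For this body I = (2/3)MR², i.e. k = I/(MR²) = 2/3.
Newton's second law down the slope: Mg sinθ − f = Ma. The torque equation fR = Iα (with α = a/R) gives f = kMa.
Hence a = g sinθ/(1+k) = 10×sin19.3°/1.667 = 1.983 m/s².
With constant a from rest, t = √(2L/a) = √(2·6.81/1.983) ≈ 2.62 s.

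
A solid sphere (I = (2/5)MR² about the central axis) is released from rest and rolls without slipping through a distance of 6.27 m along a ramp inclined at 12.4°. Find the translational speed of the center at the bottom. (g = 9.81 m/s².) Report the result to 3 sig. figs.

v ≈ 4.34 m/s

The moment of inertia is (2/5)MR², giving k ≡ I/(MR²) = 0.4.
Rolling without slipping gives ω = v/R, so the total kinetic energy is ½Mv² + ½Iω² = ½(1+k)Mv² = (7/10)Mv².
The vertical drop is h = L sinθ = 6.27 × sin12.4° = 1.346 m.
Setting Mgh = (7/10)Mv² gives v = √(2gh/(1+k)) = √(2·9.81·1.346/1.4) ≈ 4.34 m/s.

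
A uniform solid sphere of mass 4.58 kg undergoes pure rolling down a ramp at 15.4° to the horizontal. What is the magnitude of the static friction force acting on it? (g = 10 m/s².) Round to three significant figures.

Here I = (2/5)MR², so the shape factor k = I/(MR²) = 0.4.
Along the incline Mg sinθ − f = Ma, and torque about the center fR = Iα = kMR²(a/R) gives f = kMa.
Combining, a = g sinθ/(1+k) and f = kMa = kMg sinθ/(1+k).
f = 0.4 × 4.58 × 10 × sin15.4° / 1.4 ≈ 3.47 N.

f ≈ 3.47 N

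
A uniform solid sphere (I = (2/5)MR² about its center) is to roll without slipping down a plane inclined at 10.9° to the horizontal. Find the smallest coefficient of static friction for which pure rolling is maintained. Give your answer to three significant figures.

μ_min ≈ 0.0550

For this body I = (2/5)MR², i.e. k = I/(MR²) = 0.4.
Newton's second law down the slope: Mg sinθ − f = Ma. The torque equation fR = Iα (with α = a/R) gives f = kMa.
These give a = g sinθ/(1+k) and the required friction f = kMg sinθ/(1+k).
With N = Mg cosθ, the no-slip condition f ≤ μN gives μ_min = f/N = k tanθ/(1+k).
μ_min = 0.4 × tan10.9° / 1.4 ≈ 0.0550.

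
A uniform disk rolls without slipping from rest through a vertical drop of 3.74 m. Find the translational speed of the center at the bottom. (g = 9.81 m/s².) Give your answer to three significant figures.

v ≈ 6.99 m/s

The moment of inertia is (1/2)MR², giving k ≡ I/(MR²) = 0.5.
Pure rolling means v = ωR; then KE = ½Mv² + ½I(v/R)² = ½(1+k)Mv² = (3/4)Mv².
Setting Mgh = (3/4)Mv² gives v = √(2gh/(1+k)) = √(2·9.81·3.74/1.5) ≈ 6.99 m/s.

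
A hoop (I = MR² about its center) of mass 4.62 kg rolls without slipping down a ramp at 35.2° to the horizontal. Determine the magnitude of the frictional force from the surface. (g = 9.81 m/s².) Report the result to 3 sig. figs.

f ≈ 13.1 N

With I = MR², the ratio k = I/(MR²) is 1.
Translational: Mg sinθ − f = Ma. Rotational about the CM: fR = Iα = kMRa, so f = kMa.
Combining, a = g sinθ/(1+k) and f = kMa = kMg sinθ/(1+k).
f = 1 × 4.62 × 9.81 × sin35.2° / 2 ≈ 13.1 N.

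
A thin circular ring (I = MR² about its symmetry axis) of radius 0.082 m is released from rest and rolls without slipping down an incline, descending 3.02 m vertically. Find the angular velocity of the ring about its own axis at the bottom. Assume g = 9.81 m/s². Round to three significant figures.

ω ≈ 66.4 rad/s

Here I = MR², so the shape factor k = I/(MR²) = 1.
The rolling condition ω = v/R makes the rotational term ½I(v/R)² = ½kMv², so KE_total = ½(1+k)Mv² = Mv².
Energy conservation Mgh = ½(1+k)Mv² gives v = √(2gh/(1+k)) = √(2 × 9.81 × 3.02 / 2) = 5.443 m/s.
Then ω = v/R = 5.443 / 0.082 ≈ 66.4 rad/s.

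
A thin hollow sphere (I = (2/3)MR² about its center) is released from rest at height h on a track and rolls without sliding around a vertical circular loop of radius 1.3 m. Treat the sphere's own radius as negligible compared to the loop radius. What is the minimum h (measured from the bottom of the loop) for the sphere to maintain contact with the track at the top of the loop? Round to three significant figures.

h_min ≈ 3.68 m

With I = (2/3)MR², the ratio k = I/(MR²) is 2/3.
At the top of the loop, the minimum-contact condition is Mg = Mv_top²/r, so v_top² = gr.
With ω = v/R, the kinetic energy at speed v is ½(1+k)Mv² = (5/6)Mv².
Energy conservation from release (height h) to the top (height 2r): Mgh = Mg(2r) + (5/6)M·gr.
Thus h_min = 2r + (1+k)r/2 = r(2 + 1.667/2) = 1.3 × 2.833 ≈ 3.68 m.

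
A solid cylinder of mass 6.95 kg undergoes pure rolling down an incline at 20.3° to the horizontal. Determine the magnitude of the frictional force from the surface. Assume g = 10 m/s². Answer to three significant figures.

f ≈ 8.04 N

For this body I = (1/2)MR², i.e. k = I/(MR²) = 0.5.
Along the incline Mg sinθ − f = Ma, and torque about the center fR = Iα = kMR²(a/R) gives f = kMa.
Combining, a = g sinθ/(1+k) and f = kMa = kMg sinθ/(1+k).
f = 0.5 × 6.95 × 10 × sin20.3° / 1.5 ≈ 8.04 N.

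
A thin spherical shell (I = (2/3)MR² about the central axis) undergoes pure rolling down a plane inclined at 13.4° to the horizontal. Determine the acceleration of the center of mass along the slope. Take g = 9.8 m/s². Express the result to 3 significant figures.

a ≈ 1.36 m/s²

With I = (2/3)MR², the ratio k = I/(MR²) is 2/3.
Along the incline Mg sinθ − f = Ma, and torque about the center fR = Iα = kMR²(a/R) gives f = kMa.
Eliminating f: Mg sinθ = (1+k)Ma, so a = g sinθ/(1+k) = 9.8 × sin13.4° / 1.667 ≈ 1.36 m/s².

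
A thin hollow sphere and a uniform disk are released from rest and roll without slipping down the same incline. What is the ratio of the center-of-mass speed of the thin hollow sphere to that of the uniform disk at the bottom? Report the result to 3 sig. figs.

Each satisfies Mgh = ½(1+k)Mv² with k = I/(MR²), so v ∝ 1/√(1+k).
For the thin hollow sphere k = 2/3; for the uniform disk k = 0.5.
v₁/v₂ = √((1+k₂)/(1+k₁)) = √(1.5/1.667) ≈ 0.949.

v_ratio ≈ 0.949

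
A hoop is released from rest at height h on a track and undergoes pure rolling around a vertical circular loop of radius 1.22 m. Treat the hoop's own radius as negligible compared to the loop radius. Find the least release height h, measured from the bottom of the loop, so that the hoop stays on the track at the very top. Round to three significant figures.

With I = MR², the ratio k = I/(MR²) is 1.
At the top of the loop, the minimum-contact condition is Mg = Mv_top²/r, so v_top² = gr.
With ω = v/R, the kinetic energy at speed v is ½(1+k)Mv² = Mv².
Energy conservation from release (height h) to the top (height 2r): Mgh = Mg(2r) + M·gr.
Thus h_min = 2r + (1+k)r/2 = r(2 + 2/2) = 1.22 × 3 ≈ 3.66 m.

h_min ≈ 3.66 m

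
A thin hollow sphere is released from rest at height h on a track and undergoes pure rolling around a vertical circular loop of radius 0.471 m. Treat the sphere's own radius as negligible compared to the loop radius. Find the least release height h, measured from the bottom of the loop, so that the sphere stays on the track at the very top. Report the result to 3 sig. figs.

For this body I = (2/3)MR², i.e. k = I/(MR²) = 2/3.
At the top of the loop, the minimum-contact condition is Mg = Mv_top²/r, so v_top² = gr.
With ω = v/R, the kinetic energy at speed v is ½(1+k)Mv² = (5/6)Mv².
Energy conservation from release (height h) to the top (height 2r): Mgh = Mg(2r) + (5/6)M·gr.
Thus h_min = 2r + (1+k)r/2 = r(2 + 1.667/2) = 0.471 × 2.833 ≈ 1.33 m.

h_min ≈ 1.33 m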